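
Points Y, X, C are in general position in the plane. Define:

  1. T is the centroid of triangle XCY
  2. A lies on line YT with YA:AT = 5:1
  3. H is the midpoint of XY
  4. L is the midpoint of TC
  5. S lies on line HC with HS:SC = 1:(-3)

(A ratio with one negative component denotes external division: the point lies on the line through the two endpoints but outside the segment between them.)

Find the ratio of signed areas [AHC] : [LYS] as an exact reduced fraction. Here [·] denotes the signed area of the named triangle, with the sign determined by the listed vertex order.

Assign Y = (0, 0), X = (1, 0), C = (0, 1) — the answer is frame-independent, so this choice is without loss of generality.
1. T is the centroid of triangle XCY ⇒ T = (1/3, 1/3)
2. A lies on line YT with YA:AT = 5:1 ⇒ A = (5/18, 5/18)
3. H is the midpoint of XY ⇒ H = (1/2, 0)
4. L is the midpoint of TC ⇒ L = (1/6, 2/3)
5. S lies on line HC with HS:SC = 1:(-3) ⇒ S = (3/4, -1/2)
2·[AHC] = 1/12, 2·[LYS] = 7/12
[AHC]:[LYS] = 1/12:7/12 = 1/7

[AHC]:[LYS] = 1/7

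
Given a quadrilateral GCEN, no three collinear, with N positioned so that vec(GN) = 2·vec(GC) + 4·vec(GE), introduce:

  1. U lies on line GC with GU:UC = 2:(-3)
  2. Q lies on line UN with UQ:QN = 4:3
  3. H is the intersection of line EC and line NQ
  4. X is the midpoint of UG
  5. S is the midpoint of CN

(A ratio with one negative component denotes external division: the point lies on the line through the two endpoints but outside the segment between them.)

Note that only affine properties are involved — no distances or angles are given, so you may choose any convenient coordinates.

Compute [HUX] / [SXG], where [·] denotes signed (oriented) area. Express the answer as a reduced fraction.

Work in coordinates with G = (0, 0), C = (1, 0), E = (0, 1), N = (2, 4).
1. U lies on line GC with GU:UC = 2:(-3) ⇒ U = (-2, 0)
2. Q lies on line UN with UQ:QN = 4:3 ⇒ Q = (2/7, 16/7)
3. H is the intersection of line EC and line NQ ⇒ H = (-1/2, 3/2)
4. X is the midpoint of UG ⇒ X = (-1, 0)
5. S is the midpoint of CN ⇒ S = (3/2, 2)
2·[HUX] = 3/2, 2·[SXG] = 2
[HUX]:[SXG] = 3/2:2 = 3/4

[HUX]:[SXG] = 3/4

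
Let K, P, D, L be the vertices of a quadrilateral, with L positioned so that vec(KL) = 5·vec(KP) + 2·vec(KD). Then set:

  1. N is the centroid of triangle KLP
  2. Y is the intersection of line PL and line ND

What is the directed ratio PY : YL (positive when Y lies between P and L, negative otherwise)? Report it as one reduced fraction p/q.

PY:YL = 5/11

Work in coordinates with K = (0, 0), P = (1, 0), D = (0, 1), L = (5, 2).
1. N is the centroid of triangle KLP ⇒ N = (2, 2/3)
2. Y is the intersection of line PL and line ND ⇒ Y = (9/4, 5/8)
Y = P + t·(L−P) with t = 5/16, so PY:YL = t:(1−t) = 5/16:11/16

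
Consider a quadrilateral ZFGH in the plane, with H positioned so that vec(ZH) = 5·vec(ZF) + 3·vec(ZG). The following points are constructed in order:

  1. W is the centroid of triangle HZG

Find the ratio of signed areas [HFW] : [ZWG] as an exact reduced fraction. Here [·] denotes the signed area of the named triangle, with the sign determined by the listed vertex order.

Choose coordinates Z = (0, 0), F = (1, 0), G = (0, 1), H = (5, 3).
1. W is the centroid of triangle HZG ⇒ W = (5/3, 4/3)
2·[HFW] = -10/3, 2·[ZWG] = 5/3
[HFW]:[ZWG] = -10/3:5/3 = -2

[HFW]:[ZWG] = -2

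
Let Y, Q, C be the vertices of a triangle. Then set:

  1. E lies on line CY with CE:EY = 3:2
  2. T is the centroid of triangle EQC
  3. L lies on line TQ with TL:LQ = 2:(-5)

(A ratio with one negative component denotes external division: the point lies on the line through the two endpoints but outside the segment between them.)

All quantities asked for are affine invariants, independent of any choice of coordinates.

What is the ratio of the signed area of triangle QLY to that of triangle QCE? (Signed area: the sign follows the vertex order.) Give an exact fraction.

[QLY]:[QCE] = 35/27

Set Y = (0, 0), Q = (1, 0), C = (0, 1); any affine frame gives the same invariant.
1. E lies on line CY with CE:EY = 3:2 ⇒ E = (0, 2/5)
2. T is the centroid of triangle EQC ⇒ T = (1/3, 7/15)
3. L lies on line TQ with TL:LQ = 2:(-5) ⇒ L = (-1/9, 7/9)
2·[QLY] = 7/9, 2·[QCE] = 3/5
[QLY]:[QCE] = 7/9:3/5 = 35/27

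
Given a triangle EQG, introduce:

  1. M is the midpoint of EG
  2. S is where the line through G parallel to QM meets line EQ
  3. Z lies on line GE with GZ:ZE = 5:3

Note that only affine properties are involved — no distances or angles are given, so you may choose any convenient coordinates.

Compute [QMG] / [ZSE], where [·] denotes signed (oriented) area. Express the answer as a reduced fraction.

Set E = (0, 0), Q = (1, 0), G = (0, 1); any affine frame gives the same invariant.
1. M is the midpoint of EG ⇒ M = (0, 1/2)
2. S is where the line through G parallel to QM meets line EQ ⇒ S = (2, 0)
3. Z lies on line GE with GZ:ZE = 5:3 ⇒ Z = (0, 3/8)
2·[QMG] = -1/2, 2·[ZSE] = -3/4
[QMG]:[ZSE] = -1/2:-3/4 = 2/3

[QMG]:[ZSE] = 2/3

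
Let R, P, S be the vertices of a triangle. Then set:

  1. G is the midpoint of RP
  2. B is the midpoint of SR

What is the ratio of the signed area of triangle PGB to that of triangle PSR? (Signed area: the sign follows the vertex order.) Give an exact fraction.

[PGB]:[PSR] = -1/4

Set R = (0, 0), P = (1, 0), S = (0, 1); any affine frame gives the same invariant.
1. G is the midpoint of RP ⇒ G = (1/2, 0)
2. B is the midpoint of SR ⇒ B = (0, 1/2)
2·[PGB] = -1/4, 2·[PSR] = 1
[PGB]:[PSR] = -1/4:1 = -1/4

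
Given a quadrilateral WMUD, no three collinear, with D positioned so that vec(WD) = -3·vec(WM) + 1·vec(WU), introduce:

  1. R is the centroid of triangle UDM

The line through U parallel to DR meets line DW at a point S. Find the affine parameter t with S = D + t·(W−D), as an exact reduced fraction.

t = -3/4

Work in coordinates with W = (0, 0), M = (1, 0), U = (0, 1), D = (-3, 1).
1. R is the centroid of triangle UDM ⇒ R = (-2/3, 2/3)
through U parallel to DR: direction (7/3, -1/3); meets DW at S = (-21/4, 7/4)
S = D + t·(W−D) with t = -3/4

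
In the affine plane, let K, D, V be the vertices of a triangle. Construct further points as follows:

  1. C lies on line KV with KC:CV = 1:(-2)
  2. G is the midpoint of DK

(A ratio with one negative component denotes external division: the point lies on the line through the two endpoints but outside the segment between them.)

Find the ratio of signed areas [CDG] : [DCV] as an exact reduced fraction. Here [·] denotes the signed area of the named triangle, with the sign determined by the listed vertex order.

Set K = (0, 0), D = (1, 0), V = (0, 1); any affine frame gives the same invariant.
1. C lies on line KV with KC:CV = 1:(-2) ⇒ C = (0, -1)
2. G is the midpoint of DK ⇒ G = (1/2, 0)
2·[CDG] = 1/2, 2·[DCV] = -2
[CDG]:[DCV] = 1/2:-2 = -1/4

[CDG]:[DCV] = -1/4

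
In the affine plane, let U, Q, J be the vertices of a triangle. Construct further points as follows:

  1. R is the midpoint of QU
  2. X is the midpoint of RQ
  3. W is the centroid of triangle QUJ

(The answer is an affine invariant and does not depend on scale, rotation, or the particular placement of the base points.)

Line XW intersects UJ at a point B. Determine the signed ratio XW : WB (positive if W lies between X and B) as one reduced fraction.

Set U = (0, 0), Q = (1, 0), J = (0, 1); any affine frame gives the same invariant.
1. R is the midpoint of QU ⇒ R = (1/2, 0)
2. X is the midpoint of RQ ⇒ X = (3/4, 0)
3. W is the centroid of triangle QUJ ⇒ W = (1/3, 1/3)
line XW meets UJ at B = (0, 3/5)
W = X + t·(B−X) with t = 5/9, so XW:WB = 5/9:4/9

XW:WB = 5/4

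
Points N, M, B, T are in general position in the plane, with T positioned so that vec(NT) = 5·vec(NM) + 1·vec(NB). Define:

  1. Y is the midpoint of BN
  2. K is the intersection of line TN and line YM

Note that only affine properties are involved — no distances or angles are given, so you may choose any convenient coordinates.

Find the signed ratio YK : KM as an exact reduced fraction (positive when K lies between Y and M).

YK:KM = 5/2

Choose coordinates N = (0, 0), M = (1, 0), B = (0, 1), T = (5, 1).
1. Y is the midpoint of BN ⇒ Y = (0, 1/2)
2. K is the intersection of line TN and line YM ⇒ K = (5/7, 1/7)
K = Y + t·(M−Y) with t = 5/7, so YK:KM = t:(1−t) = 5/7:2/7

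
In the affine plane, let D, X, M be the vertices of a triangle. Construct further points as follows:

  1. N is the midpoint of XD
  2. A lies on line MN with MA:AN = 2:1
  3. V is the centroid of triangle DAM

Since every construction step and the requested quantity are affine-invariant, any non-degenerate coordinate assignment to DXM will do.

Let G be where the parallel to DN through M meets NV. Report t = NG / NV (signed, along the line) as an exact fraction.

Choose coordinates D = (0, 0), X = (1, 0), M = (0, 1).
1. N is the midpoint of XD ⇒ N = (1/2, 0)
2. A lies on line MN with MA:AN = 2:1 ⇒ A = (1/3, 1/3)
3. V is the centroid of triangle DAM ⇒ V = (1/9, 4/9)
through M parallel to DN: direction (1/2, 0); meets NV at G = (-3/8, 1)
G = N + t·(V−N) with t = 9/4

t = 9/4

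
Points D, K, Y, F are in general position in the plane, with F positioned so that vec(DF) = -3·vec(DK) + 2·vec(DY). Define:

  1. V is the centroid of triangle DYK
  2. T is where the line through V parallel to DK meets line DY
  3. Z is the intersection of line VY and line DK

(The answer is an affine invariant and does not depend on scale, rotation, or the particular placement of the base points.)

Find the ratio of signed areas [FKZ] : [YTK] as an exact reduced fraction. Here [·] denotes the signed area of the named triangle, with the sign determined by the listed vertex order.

Assign D = (0, 0), K = (1, 0), Y = (0, 1), F = (-3, 2) — the answer is frame-independent, so this choice is without loss of generality.
1. V is the centroid of triangle DYK ⇒ V = (1/3, 1/3)
2. T is where the line through V parallel to DK meets line DY ⇒ T = (0, 1/3)
3. Z is the intersection of line VY and line DK ⇒ Z = (1/2, 0)
2·[FKZ] = -1, 2·[YTK] = 2/3
[FKZ]:[YTK] = -1:2/3 = -3/2

[FKZ]:[YTK] = -3/2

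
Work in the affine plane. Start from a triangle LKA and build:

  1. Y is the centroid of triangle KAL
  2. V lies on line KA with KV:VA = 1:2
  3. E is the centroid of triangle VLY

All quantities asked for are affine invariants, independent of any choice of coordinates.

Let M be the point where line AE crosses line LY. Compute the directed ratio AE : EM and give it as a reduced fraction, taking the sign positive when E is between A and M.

Choose coordinates L = (0, 0), K = (1, 0), A = (0, 1).
1. Y is the centroid of triangle KAL ⇒ Y = (1/3, 1/3)
2. V lies on line KA with KV:VA = 1:2 ⇒ V = (2/3, 1/3)
3. E is the centroid of triangle VLY ⇒ E = (1/3, 2/9)
line AE meets LY at M = (3/10, 3/10)
E = A + t·(M−A) with t = 10/9, so AE:EM = 10/9:-1/9

AE:EM = -10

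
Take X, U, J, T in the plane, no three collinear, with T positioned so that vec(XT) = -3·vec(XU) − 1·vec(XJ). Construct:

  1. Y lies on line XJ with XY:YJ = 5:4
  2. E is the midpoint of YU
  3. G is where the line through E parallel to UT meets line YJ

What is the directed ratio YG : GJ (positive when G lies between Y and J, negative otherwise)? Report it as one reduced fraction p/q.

YG:GJ = -29/61

Set X = (0, 0), U = (1, 0), J = (0, 1), T = (-3, -1); any affine frame gives the same invariant.
1. Y lies on line XJ with XY:YJ = 5:4 ⇒ Y = (0, 5/9)
2. E is the midpoint of YU ⇒ E = (1/2, 5/18)
3. G is where the line through E parallel to UT meets line YJ ⇒ G = (0, 11/72)
G = Y + t·(J−Y) with t = -29/32, so YG:GJ = t:(1−t) = -29/32:61/32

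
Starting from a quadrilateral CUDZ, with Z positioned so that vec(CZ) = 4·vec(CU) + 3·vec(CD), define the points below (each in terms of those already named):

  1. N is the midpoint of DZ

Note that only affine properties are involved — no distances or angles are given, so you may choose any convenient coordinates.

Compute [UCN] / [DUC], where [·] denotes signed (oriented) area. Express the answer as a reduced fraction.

[UCN]:[DUC] = 2

Assign C = (0, 0), U = (1, 0), D = (0, 1), Z = (4, 3) — the answer is frame-independent, so this choice is without loss of generality.
1. N is the midpoint of DZ ⇒ N = (2, 2)
2·[UCN] = -2, 2·[DUC] = -1
[UCN]:[DUC] = -2:-1 = 2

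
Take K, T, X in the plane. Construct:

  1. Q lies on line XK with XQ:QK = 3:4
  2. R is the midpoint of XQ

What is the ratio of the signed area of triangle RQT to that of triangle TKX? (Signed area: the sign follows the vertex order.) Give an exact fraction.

Set K = (0, 0), T = (1, 0), X = (0, 1); any affine frame gives the same invariant.
1. Q lies on line XK with XQ:QK = 3:4 ⇒ Q = (0, 4/7)
2. R is the midpoint of XQ ⇒ R = (0, 11/14)
2·[RQT] = 3/14, 2·[TKX] = -1
[RQT]:[TKX] = 3/14:-1 = -3/14

[RQT]:[TKX] = -3/14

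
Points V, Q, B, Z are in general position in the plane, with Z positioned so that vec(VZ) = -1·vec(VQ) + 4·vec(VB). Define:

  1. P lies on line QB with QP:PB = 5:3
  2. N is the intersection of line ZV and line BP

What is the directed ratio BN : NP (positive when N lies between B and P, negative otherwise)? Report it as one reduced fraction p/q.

BN:NP = -8/17

Work in coordinates with V = (0, 0), Q = (1, 0), B = (0, 1), Z = (-1, 4).
1. P lies on line QB with QP:PB = 5:3 ⇒ P = (3/8, 5/8)
2. N is the intersection of line ZV and line BP ⇒ N = (-1/3, 4/3)
N = B + t·(P−B) with t = -8/9, so BN:NP = t:(1−t) = -8/9:17/9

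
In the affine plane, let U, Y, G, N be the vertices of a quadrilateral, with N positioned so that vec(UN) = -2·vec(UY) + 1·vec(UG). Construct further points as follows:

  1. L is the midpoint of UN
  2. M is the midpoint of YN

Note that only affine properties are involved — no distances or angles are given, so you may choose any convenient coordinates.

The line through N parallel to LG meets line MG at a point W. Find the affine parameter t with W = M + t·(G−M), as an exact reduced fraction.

t = 5

Work in coordinates with U = (0, 0), Y = (1, 0), G = (0, 1), N = (-2, 1).
1. L is the midpoint of UN ⇒ L = (-1, 1/2)
2. M is the midpoint of YN ⇒ M = (-1/2, 1/2)
through N parallel to LG: direction (1, 1/2); meets MG at W = (2, 3)
W = M + t·(G−M) with t = 5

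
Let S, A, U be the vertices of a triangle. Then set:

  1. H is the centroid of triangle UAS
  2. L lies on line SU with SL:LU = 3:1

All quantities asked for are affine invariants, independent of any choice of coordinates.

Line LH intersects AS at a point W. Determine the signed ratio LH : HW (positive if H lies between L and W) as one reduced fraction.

LH:HW = 5/4

Work in coordinates with S = (0, 0), A = (1, 0), U = (0, 1).
1. H is the centroid of triangle UAS ⇒ H = (1/3, 1/3)
2. L lies on line SU with SL:LU = 3:1 ⇒ L = (0, 3/4)
line LH meets AS at W = (3/5, 0)
H = L + t·(W−L) with t = 5/9, so LH:HW = 5/9:4/9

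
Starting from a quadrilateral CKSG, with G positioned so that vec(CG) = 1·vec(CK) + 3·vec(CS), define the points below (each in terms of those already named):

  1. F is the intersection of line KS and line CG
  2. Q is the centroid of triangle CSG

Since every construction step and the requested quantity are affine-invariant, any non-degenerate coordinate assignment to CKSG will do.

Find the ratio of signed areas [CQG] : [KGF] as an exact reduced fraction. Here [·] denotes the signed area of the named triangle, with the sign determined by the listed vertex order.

Set C = (0, 0), K = (1, 0), S = (0, 1), G = (1, 3); any affine frame gives the same invariant.
1. F is the intersection of line KS and line CG ⇒ F = (1/4, 3/4)
2. Q is the centroid of triangle CSG ⇒ Q = (1/3, 4/3)
2·[CQG] = -1/3, 2·[KGF] = 9/4
[CQG]:[KGF] = -1/3:9/4 = -4/27

[CQG]:[KGF] = -4/27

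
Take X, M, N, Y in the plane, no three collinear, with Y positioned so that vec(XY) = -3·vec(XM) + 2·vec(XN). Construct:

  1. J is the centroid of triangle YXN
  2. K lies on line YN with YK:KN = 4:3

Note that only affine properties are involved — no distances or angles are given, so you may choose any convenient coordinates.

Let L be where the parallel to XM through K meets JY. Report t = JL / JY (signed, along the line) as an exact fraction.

Set X = (0, 0), M = (1, 0), N = (0, 1), Y = (-3, 2); any affine frame gives the same invariant.
1. J is the centroid of triangle YXN ⇒ J = (-1, 1)
2. K lies on line YN with YK:KN = 4:3 ⇒ K = (-9/7, 10/7)
through K parallel to XM: direction (1, 0); meets JY at L = (-13/7, 10/7)
L = J + t·(Y−J) with t = 3/7

t = 3/7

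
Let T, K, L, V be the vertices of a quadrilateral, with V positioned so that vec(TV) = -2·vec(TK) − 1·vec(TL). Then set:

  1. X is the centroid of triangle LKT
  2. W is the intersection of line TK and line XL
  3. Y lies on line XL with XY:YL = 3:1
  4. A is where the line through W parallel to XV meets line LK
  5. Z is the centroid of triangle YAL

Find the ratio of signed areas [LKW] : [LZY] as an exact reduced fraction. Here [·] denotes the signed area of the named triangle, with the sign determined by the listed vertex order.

Assign T = (0, 0), K = (1, 0), L = (0, 1), V = (-2, -1) — the answer is frame-independent, so this choice is without loss of generality.
1. X is the centroid of triangle LKT ⇒ X = (1/3, 1/3)
2. W is the intersection of line TK and line XL ⇒ W = (1/2, 0)
3. Y lies on line XL with XY:YL = 3:1 ⇒ Y = (1/12, 5/6)
4. A is where the line through W parallel to XV meets line LK ⇒ A = (9/11, 2/11)
5. Z is the centroid of triangle YAL ⇒ Z = (119/396, 133/198)
2·[LKW] = -1/2, 2·[LZY] = -1/44
[LKW]:[LZY] = -1/2:-1/44 = 22

[LKW]:[LZY] = 22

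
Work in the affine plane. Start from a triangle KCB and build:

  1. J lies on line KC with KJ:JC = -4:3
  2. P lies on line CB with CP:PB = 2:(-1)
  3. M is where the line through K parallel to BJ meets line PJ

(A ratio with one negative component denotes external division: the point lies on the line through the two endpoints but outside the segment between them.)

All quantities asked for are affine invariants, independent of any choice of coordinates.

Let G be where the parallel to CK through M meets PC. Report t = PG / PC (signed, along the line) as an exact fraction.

Choose coordinates K = (0, 0), C = (1, 0), B = (0, 1).
1. J lies on line KC with KJ:JC = -4:3 ⇒ J = (4, 0)
2. P lies on line CB with CP:PB = 2:(-1) ⇒ P = (-1, 2)
3. M is where the line through K parallel to BJ meets line PJ ⇒ M = (32/3, -8/3)
through M parallel to CK: direction (-1, 0); meets PC at G = (11/3, -8/3)
G = P + t·(C−P) with t = 7/3

t = 7/3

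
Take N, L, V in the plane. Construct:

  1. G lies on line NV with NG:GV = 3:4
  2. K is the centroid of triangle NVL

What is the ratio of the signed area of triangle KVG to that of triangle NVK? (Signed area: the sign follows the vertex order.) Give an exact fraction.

Assign N = (0, 0), L = (1, 0), V = (0, 1) — the answer is frame-independent, so this choice is without loss of generality.
1. G lies on line NV with NG:GV = 3:4 ⇒ G = (0, 3/7)
2. K is the centroid of triangle NVL ⇒ K = (1/3, 1/3)
2·[KVG] = 4/21, 2·[NVK] = -1/3
[KVG]:[NVK] = 4/21:-1/3 = -4/7

[KVG]:[NVK] = -4/7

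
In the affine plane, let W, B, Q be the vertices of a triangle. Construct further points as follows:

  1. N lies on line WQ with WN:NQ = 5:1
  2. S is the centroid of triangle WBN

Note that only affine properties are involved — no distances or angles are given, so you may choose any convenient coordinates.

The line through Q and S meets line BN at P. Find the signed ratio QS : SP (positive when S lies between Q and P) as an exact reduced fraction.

Choose coordinates W = (0, 0), B = (1, 0), Q = (0, 1).
1. N lies on line WQ with WN:NQ = 5:1 ⇒ N = (0, 5/6)
2. S is the centroid of triangle WBN ⇒ S = (1/3, 5/18)
line QS meets BN at P = (1/8, 35/48)
S = Q + t·(P−Q) with t = 8/3, so QS:SP = 8/3:-5/3

QS:SP = -8/5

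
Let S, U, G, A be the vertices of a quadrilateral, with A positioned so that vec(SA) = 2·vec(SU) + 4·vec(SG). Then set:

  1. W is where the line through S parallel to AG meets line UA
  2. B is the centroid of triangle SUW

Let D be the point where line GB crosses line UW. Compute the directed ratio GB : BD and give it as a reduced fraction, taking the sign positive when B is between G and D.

GB:BD = 11/4

Work in coordinates with S = (0, 0), U = (1, 0), G = (0, 1), A = (2, 4).
1. W is where the line through S parallel to AG meets line UA ⇒ W = (8/5, 12/5)
2. B is the centroid of triangle SUW ⇒ B = (13/15, 4/5)
line GB meets UW at D = (13/11, 8/11)
B = G + t·(D−G) with t = 11/15, so GB:BD = 11/15:4/15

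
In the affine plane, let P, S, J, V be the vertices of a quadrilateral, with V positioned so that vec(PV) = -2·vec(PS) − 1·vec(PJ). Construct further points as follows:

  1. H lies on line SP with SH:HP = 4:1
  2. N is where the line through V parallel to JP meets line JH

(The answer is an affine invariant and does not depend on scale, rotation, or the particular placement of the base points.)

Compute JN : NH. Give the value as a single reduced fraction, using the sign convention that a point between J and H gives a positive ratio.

JN:NH = -10/11

Set P = (0, 0), S = (1, 0), J = (0, 1), V = (-2, -1); any affine frame gives the same invariant.
1. H lies on line SP with SH:HP = 4:1 ⇒ H = (1/5, 0)
2. N is where the line through V parallel to JP meets line JH ⇒ N = (-2, 11)
N = J + t·(H−J) with t = -10, so JN:NH = t:(1−t) = -10:11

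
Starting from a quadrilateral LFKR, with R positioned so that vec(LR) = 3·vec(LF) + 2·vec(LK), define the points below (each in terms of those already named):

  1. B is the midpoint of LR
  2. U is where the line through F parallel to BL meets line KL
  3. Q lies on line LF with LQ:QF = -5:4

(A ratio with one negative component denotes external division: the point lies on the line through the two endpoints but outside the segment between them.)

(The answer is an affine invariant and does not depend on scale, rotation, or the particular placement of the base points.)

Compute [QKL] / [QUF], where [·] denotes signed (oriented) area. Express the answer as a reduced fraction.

Work in coordinates with L = (0, 0), F = (1, 0), K = (0, 1), R = (3, 2).
1. B is the midpoint of LR ⇒ B = (3/2, 1)
2. U is where the line through F parallel to BL meets line KL ⇒ U = (0, -2/3)
3. Q lies on line LF with LQ:QF = -5:4 ⇒ Q = (5, 0)
2·[QKL] = 5, 2·[QUF] = -8/3
[QKL]:[QUF] = 5:-8/3 = -15/8

[QKL]:[QUF] = -15/8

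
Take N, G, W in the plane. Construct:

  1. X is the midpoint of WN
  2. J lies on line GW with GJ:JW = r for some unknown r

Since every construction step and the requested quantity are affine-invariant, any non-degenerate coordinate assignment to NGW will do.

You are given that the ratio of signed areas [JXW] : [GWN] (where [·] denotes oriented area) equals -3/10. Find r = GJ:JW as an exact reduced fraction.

Work in coordinates with N = (0, 0), G = (1, 0), W = (0, 1).
1. X is the midpoint of WN ⇒ X = (0, 1/2)
2. With GJ:JW = r, write λ = r/(r+1) so J = G + λ·(W−G); J is affine-linear in λ
Every point depending on J is an affine combination of J and λ-independent points, so each such coordinate is linear in λ; the λ² term in each signed area is a multiple of (W−G)×(W−G) = 0, so 2·[JXW] and 2·[GWN] are each linear in λ. Evaluating at λ=0 and λ=1:
  2·[JXW] = 1/2·λ − 1/2,   2·[GWN] = 1
So [JXW]:[GWN] = (1/2·λ − 1/2) / (1). Setting this equal to -3/10:
  1/2·λ − 1/2 = -3/10·(1)  ⇒  λ = 2/5
Then r = λ/(1−λ) = (2/5)/(3/5) = 2/3. Check: with r = 2/3, J = (3/5, 2/5) and [JXW]:[GWN] = -3/10 as required.

r = 2/3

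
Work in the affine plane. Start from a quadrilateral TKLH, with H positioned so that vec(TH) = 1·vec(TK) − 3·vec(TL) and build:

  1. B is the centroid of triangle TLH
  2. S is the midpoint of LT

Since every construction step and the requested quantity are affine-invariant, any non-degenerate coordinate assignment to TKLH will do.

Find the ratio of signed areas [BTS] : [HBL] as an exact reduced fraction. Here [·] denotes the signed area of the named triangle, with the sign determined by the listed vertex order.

[BTS]:[HBL] = 1/2

Work in coordinates with T = (0, 0), K = (1, 0), L = (0, 1), H = (1, -3).
1. B is the centroid of triangle TLH ⇒ B = (1/3, -2/3)
2. S is the midpoint of LT ⇒ S = (0, 1/2)
2·[BTS] = -1/6, 2·[HBL] = -1/3
[BTS]:[HBL] = -1/6:-1/3 = 1/2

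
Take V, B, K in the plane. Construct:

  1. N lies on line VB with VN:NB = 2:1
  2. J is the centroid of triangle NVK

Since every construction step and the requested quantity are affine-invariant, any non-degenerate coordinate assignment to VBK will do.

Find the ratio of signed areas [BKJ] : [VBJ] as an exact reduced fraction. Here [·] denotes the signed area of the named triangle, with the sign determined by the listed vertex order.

Choose coordinates V = (0, 0), B = (1, 0), K = (0, 1).
1. N lies on line VB with VN:NB = 2:1 ⇒ N = (2/3, 0)
2. J is the centroid of triangle NVK ⇒ J = (2/9, 1/3)
2·[BKJ] = 4/9, 2·[VBJ] = 1/3
[BKJ]:[VBJ] = 4/9:1/3 = 4/3

[BKJ]:[VBJ] = 4/3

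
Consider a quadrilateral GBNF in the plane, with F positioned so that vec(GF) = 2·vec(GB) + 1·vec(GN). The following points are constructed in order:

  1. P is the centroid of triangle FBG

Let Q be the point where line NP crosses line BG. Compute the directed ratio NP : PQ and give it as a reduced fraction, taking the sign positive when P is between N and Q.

NP:PQ = 2

Choose coordinates G = (0, 0), B = (1, 0), N = (0, 1), F = (2, 1).
1. P is the centroid of triangle FBG ⇒ P = (1, 1/3)
line NP meets BG at Q = (3/2, 0)
P = N + t·(Q−N) with t = 2/3, so NP:PQ = 2/3:1/3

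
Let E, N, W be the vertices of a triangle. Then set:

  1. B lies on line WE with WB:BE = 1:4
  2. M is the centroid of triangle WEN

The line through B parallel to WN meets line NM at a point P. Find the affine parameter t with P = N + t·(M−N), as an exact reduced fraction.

Work in coordinates with E = (0, 0), N = (1, 0), W = (0, 1).
1. B lies on line WE with WB:BE = 1:4 ⇒ B = (0, 4/5)
2. M is the centroid of triangle WEN ⇒ M = (1/3, 1/3)
through B parallel to WN: direction (1, -1); meets NM at P = (3/5, 1/5)
P = N + t·(M−N) with t = 3/5

t = 3/5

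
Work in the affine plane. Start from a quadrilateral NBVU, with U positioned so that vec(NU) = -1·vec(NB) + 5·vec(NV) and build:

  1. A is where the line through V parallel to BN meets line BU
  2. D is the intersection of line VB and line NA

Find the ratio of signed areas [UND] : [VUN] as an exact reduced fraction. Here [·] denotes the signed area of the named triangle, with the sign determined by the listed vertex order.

Set N = (0, 0), B = (1, 0), V = (0, 1), U = (-1, 5); any affine frame gives the same invariant.
1. A is where the line through V parallel to BN meets line BU ⇒ A = (3/5, 1)
2. D is the intersection of line VB and line NA ⇒ D = (3/8, 5/8)
2·[UND] = 5/2, 2·[VUN] = 1
[UND]:[VUN] = 5/2:1 = 5/2

[UND]:[VUN] = 5/2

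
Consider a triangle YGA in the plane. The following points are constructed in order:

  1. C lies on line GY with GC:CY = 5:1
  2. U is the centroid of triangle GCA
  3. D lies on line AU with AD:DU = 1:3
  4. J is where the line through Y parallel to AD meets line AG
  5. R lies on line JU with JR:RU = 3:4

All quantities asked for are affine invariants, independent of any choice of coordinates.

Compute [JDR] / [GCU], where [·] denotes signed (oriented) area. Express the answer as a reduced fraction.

Work in coordinates with Y = (0, 0), G = (1, 0), A = (0, 1).
1. C lies on line GY with GC:CY = 5:1 ⇒ C = (1/6, 0)
2. U is the centroid of triangle GCA ⇒ U = (7/18, 1/3)
3. D lies on line AU with AD:DU = 1:3 ⇒ D = (7/72, 5/6)
4. J is where the line through Y parallel to AD meets line AG ⇒ J = (-7/5, 12/5)
5. R lies on line JU with JR:RU = 3:4 ⇒ R = (-19/30, 53/35)
2·[JDR] = -1/8, 2·[GCU] = -5/18
[JDR]:[GCU] = -1/8:-5/18 = 9/20

[JDR]:[GCU] = 9/20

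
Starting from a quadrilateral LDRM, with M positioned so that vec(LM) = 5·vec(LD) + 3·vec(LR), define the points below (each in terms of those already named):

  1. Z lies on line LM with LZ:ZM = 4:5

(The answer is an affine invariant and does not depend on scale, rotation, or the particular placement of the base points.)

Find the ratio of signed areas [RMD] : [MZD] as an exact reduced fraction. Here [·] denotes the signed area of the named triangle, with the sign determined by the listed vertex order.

Assign L = (0, 0), D = (1, 0), R = (0, 1), M = (5, 3) — the answer is frame-independent, so this choice is without loss of generality.
1. Z lies on line LM with LZ:ZM = 4:5 ⇒ Z = (20/9, 4/3)
2·[RMD] = -7, 2·[MZD] = 5/3
[RMD]:[MZD] = -7:5/3 = -21/5

[RMD]:[MZD] = -21/5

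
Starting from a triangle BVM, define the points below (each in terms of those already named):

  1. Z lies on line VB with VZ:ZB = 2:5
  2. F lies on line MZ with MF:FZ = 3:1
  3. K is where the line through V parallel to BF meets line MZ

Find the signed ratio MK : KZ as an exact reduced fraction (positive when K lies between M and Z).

Set B = (0, 0), V = (1, 0), M = (0, 1); any affine frame gives the same invariant.
1. Z lies on line VB with VZ:ZB = 2:5 ⇒ Z = (5/7, 0)
2. F lies on line MZ with MF:FZ = 3:1 ⇒ F = (15/28, 1/4)
3. K is where the line through V parallel to BF meets line MZ ⇒ K = (11/14, -1/10)
K = M + t·(Z−M) with t = 11/10, so MK:KZ = t:(1−t) = 11/10:-1/10

MK:KZ = -11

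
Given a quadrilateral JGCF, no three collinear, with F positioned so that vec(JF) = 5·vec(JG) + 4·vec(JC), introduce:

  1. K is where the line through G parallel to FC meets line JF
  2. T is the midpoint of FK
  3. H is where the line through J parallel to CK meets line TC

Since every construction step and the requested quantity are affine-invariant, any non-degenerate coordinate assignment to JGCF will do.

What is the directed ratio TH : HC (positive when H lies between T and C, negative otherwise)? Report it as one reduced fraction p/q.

TH:HC = 1/3

Assign J = (0, 0), G = (1, 0), C = (0, 1), F = (5, 4) — the answer is frame-independent, so this choice is without loss of generality.
1. K is where the line through G parallel to FC meets line JF ⇒ K = (-3, -12/5)
2. T is the midpoint of FK ⇒ T = (1, 4/5)
3. H is where the line through J parallel to CK meets line TC ⇒ H = (3/4, 17/20)
H = T + t·(C−T) with t = 1/4, so TH:HC = t:(1−t) = 1/4:3/4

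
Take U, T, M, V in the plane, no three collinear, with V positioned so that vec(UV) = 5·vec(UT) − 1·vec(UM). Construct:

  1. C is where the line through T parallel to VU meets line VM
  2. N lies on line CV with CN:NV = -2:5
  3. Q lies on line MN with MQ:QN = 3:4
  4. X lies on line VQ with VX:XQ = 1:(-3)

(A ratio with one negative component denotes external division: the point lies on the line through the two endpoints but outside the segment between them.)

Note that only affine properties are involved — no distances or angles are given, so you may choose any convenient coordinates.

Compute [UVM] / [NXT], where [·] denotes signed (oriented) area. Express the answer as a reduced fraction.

Choose coordinates U = (0, 0), T = (1, 0), M = (0, 1), V = (5, -1).
1. C is where the line through T parallel to VU meets line VM ⇒ C = (4, -3/5)
2. N lies on line CV with CN:NV = -2:5 ⇒ N = (10/3, -1/3)
3. Q lies on line MN with MQ:QN = 3:4 ⇒ Q = (10/7, 3/7)
4. X lies on line VQ with VX:XQ = 1:(-3) ⇒ X = (95/14, -12/7)
2·[UVM] = 5, 2·[NXT] = -29/14
[UVM]:[NXT] = 5:-29/14 = -70/29

[UVM]:[NXT] = -70/29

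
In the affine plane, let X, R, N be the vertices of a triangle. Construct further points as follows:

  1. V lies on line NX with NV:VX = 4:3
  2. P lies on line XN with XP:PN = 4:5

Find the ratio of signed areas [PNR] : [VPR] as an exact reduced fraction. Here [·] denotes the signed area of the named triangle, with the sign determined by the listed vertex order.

[PNR]:[VPR] = 35

Choose coordinates X = (0, 0), R = (1, 0), N = (0, 1).
1. V lies on line NX with NV:VX = 4:3 ⇒ V = (0, 3/7)
2. P lies on line XN with XP:PN = 4:5 ⇒ P = (0, 4/9)
2·[PNR] = -5/9, 2·[VPR] = -1/63
[PNR]:[VPR] = -5/9:-1/63 = 35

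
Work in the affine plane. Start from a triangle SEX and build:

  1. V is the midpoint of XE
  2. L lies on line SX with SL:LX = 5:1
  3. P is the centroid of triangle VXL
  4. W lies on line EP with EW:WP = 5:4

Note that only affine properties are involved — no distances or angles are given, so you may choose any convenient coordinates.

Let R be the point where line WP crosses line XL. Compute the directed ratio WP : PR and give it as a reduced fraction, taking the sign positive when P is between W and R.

WP:PR = 20/9

Choose coordinates S = (0, 0), E = (1, 0), X = (0, 1).
1. V is the midpoint of XE ⇒ V = (1/2, 1/2)
2. L lies on line SX with SL:LX = 5:1 ⇒ L = (0, 5/6)
3. P is the centroid of triangle VXL ⇒ P = (1/6, 7/9)
4. W lies on line EP with EW:WP = 5:4 ⇒ W = (29/54, 35/81)
line WP meets XL at R = (0, 14/15)
P = W + t·(R−W) with t = 20/29, so WP:PR = 20/29:9/29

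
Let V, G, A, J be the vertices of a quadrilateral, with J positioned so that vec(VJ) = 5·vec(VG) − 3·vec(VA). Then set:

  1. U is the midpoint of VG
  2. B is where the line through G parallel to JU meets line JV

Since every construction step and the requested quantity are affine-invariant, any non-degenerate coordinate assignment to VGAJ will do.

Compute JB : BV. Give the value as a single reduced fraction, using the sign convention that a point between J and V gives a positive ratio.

JB:BV = -1/2

Choose coordinates V = (0, 0), G = (1, 0), A = (0, 1), J = (5, -3).
1. U is the midpoint of VG ⇒ U = (1/2, 0)
2. B is where the line through G parallel to JU meets line JV ⇒ B = (10, -6)
B = J + t·(V−J) with t = -1, so JB:BV = t:(1−t) = -1:2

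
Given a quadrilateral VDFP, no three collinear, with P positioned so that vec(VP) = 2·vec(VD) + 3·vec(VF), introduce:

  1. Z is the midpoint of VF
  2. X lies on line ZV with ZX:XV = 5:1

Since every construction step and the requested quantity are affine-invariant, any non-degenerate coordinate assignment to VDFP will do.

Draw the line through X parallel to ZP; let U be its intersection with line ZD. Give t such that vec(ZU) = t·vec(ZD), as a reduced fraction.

t = 5/21

Choose coordinates V = (0, 0), D = (1, 0), F = (0, 1), P = (2, 3).
1. Z is the midpoint of VF ⇒ Z = (0, 1/2)
2. X lies on line ZV with ZX:XV = 5:1 ⇒ X = (0, 1/12)
through X parallel to ZP: direction (2, 5/2); meets ZD at U = (5/21, 8/21)
U = Z + t·(D−Z) with t = 5/21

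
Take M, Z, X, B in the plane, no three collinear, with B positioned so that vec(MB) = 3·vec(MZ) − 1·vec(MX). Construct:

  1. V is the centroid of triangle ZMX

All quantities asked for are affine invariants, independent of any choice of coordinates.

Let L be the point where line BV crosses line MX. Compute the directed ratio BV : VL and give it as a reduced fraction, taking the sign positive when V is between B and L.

Set M = (0, 0), Z = (1, 0), X = (0, 1), B = (3, -1); any affine frame gives the same invariant.
1. V is the centroid of triangle ZMX ⇒ V = (1/3, 1/3)
line BV meets MX at L = (0, 1/2)
V = B + t·(L−B) with t = 8/9, so BV:VL = 8/9:1/9

BV:VL = 8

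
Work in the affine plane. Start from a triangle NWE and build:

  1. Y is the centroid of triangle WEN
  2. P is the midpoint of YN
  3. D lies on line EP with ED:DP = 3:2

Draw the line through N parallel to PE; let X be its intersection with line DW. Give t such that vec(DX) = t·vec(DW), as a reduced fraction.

t = -1/4

Assign N = (0, 0), W = (1, 0), E = (0, 1) — the answer is frame-independent, so this choice is without loss of generality.
1. Y is the centroid of triangle WEN ⇒ Y = (1/3, 1/3)
2. P is the midpoint of YN ⇒ P = (1/6, 1/6)
3. D lies on line EP with ED:DP = 3:2 ⇒ D = (1/10, 1/2)
through N parallel to PE: direction (-1/6, 5/6); meets DW at X = (-1/8, 5/8)
X = D + t·(W−D) with t = -1/4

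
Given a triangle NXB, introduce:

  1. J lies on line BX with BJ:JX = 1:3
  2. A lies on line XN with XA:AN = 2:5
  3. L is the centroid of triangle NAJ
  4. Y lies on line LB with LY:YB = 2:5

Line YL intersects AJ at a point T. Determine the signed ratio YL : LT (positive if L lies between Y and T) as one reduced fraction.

Choose coordinates N = (0, 0), X = (1, 0), B = (0, 1).
1. J lies on line BX with BJ:JX = 1:3 ⇒ J = (1/4, 3/4)
2. A lies on line XN with XA:AN = 2:5 ⇒ A = (5/7, 0)
3. L is the centroid of triangle NAJ ⇒ L = (9/28, 1/4)
4. Y lies on line LB with LY:YB = 2:5 ⇒ Y = (45/196, 13/28)
line YL meets AJ at T = (-3/14, 3/2)
L = Y + t·(T−Y) with t = -6/29, so YL:LT = -6/29:35/29

YL:LT = -6/35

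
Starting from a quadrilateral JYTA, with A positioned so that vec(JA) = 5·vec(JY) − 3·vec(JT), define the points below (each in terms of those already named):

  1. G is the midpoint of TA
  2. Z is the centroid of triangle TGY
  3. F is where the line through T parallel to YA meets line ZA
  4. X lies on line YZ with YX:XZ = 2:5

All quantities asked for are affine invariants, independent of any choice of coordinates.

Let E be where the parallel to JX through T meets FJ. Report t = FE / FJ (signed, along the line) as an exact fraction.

Assign J = (0, 0), Y = (1, 0), T = (0, 1), A = (5, -3) — the answer is frame-independent, so this choice is without loss of generality.
1. G is the midpoint of TA ⇒ G = (5/2, -1)
2. Z is the centroid of triangle TGY ⇒ Z = (7/6, 0)
3. F is where the line through T parallel to YA meets line ZA ⇒ F = (-8/3, 3)
4. X lies on line YZ with YX:XZ = 2:5 ⇒ X = (22/21, 0)
through T parallel to JX: direction (22/21, 0); meets FJ at E = (-8/9, 1)
E = F + t·(J−F) with t = 2/3

t = 2/3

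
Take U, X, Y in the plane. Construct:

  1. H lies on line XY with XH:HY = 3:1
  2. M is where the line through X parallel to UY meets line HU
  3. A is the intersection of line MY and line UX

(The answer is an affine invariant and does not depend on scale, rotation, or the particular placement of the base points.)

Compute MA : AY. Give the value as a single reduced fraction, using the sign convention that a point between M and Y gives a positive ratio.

MA:AY = -3

Assign U = (0, 0), X = (1, 0), Y = (0, 1) — the answer is frame-independent, so this choice is without loss of generality.
1. H lies on line XY with XH:HY = 3:1 ⇒ H = (1/4, 3/4)
2. M is where the line through X parallel to UY meets line HU ⇒ M = (1, 3)
3. A is the intersection of line MY and line UX ⇒ A = (-1/2, 0)
A = M + t·(Y−M) with t = 3/2, so MA:AY = t:(1−t) = 3/2:-1/2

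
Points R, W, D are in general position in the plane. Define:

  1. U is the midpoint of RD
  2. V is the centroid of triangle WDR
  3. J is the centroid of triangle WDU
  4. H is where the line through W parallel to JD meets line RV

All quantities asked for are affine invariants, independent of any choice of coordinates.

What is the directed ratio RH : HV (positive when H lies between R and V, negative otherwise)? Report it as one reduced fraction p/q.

RH:HV = -9/4

Assign R = (0, 0), W = (1, 0), D = (0, 1) — the answer is frame-independent, so this choice is without loss of generality.
1. U is the midpoint of RD ⇒ U = (0, 1/2)
2. V is the centroid of triangle WDR ⇒ V = (1/3, 1/3)
3. J is the centroid of triangle WDU ⇒ J = (1/3, 1/2)
4. H is where the line through W parallel to JD meets line RV ⇒ H = (3/5, 3/5)
H = R + t·(V−R) with t = 9/5, so RH:HV = t:(1−t) = 9/5:-4/5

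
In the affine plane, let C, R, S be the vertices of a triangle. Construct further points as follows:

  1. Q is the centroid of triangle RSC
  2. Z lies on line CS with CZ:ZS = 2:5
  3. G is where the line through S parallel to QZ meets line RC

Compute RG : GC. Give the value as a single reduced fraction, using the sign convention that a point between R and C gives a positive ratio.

Assign C = (0, 0), R = (1, 0), S = (0, 1) — the answer is frame-independent, so this choice is without loss of generality.
1. Q is the centroid of triangle RSC ⇒ Q = (1/3, 1/3)
2. Z lies on line CS with CZ:ZS = 2:5 ⇒ Z = (0, 2/7)
3. G is where the line through S parallel to QZ meets line RC ⇒ G = (-7, 0)
G = R + t·(C−R) with t = 8, so RG:GC = t:(1−t) = 8:-7

RG:GC = -8/7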